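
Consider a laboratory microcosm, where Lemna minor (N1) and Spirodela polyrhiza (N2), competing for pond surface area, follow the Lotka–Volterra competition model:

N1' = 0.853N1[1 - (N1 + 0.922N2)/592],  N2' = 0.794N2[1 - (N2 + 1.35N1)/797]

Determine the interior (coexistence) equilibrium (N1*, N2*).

N1* ≈ 584, N2* ≈ 8.99

Setting both brackets to zero gives the nullclines N1 + 0.922N2 = 592 and 1.35N1 + N2 = 797.
Substituting N2 = 797 - 1.35N1 into the first: N1(1 - 0.922·1.35) = 592 - 0.922·797.
So N1* = -143/-0.245 = 584, and then N2* = 797 - 1.35·584 = 8.99.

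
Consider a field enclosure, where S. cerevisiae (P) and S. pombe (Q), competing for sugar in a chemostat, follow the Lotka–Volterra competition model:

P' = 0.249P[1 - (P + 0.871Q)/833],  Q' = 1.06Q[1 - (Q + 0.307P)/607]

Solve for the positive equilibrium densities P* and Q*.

Setting both brackets to zero gives the nullclines P + 0.871Q = 833 and 0.307P + Q = 607.
Substituting Q = 607 - 0.307P into the first: P(1 - 0.871·0.307) = 833 - 0.871·607.
So P* = 304/0.733 = 415, and then Q* = 607 - 0.307·415 = 479.

P* ≈ 415, Q* ≈ 479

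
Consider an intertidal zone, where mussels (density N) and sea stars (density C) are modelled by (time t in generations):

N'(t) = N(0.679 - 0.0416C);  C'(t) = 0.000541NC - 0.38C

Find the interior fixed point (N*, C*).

Set dC/dt = 0 with C > 0: 0.000541N - 0.38 = 0, so N* = 0.38/0.000541 = 702.
Set dN/dt = 0 with N > 0: 0.679 - 0.0416C = 0, so C* = 0.679/0.0416 = 16.3.

N* ≈ 702, C* ≈ 16.3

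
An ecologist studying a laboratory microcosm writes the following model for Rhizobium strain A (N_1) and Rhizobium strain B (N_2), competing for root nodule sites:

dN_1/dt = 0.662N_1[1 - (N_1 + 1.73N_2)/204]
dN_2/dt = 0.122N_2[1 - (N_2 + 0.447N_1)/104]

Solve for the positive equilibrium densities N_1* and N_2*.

N_1* ≈ 106, N_2* ≈ 56.5

Setting both brackets to zero gives the nullclines N_1 + 1.73N_2 = 204 and 0.447N_1 + N_2 = 104.
Substituting N_2 = 104 - 0.447N_1 into the first: N_1(1 - 1.73·0.447) = 204 - 1.73·104.
So N_1* = 24.1/0.227 = 106, and then N_2* = 104 - 0.447·106 = 56.5.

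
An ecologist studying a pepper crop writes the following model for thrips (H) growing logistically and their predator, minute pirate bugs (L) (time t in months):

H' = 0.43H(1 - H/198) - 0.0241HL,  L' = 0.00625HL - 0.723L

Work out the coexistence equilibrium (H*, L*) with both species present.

From dL/dt = 0 with L > 0: 0.00625H* = 0.723, so H* = 116.
Substitute into dH/dt = 0: 0.43(1 - 116/198) = 0.0241L*.
The bracket is 0.416, giving L* = 0.179/0.0241 = 7.42.

H* ≈ 116, L* ≈ 7.42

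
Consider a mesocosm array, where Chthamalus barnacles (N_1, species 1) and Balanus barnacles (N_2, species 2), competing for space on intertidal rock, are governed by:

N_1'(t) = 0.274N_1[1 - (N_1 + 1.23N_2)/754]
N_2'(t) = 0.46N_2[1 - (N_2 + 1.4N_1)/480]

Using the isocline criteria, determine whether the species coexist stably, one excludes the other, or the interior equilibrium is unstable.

Compare the nullcline intercepts: K1/α12 = 754/1.23 = 613 > K2 = 480; K2/α21 = 480/1.4 = 343 < K1 = 754.
Since the inequalities point opposite ways, species 1 can invade but species 2 cannot.

species 1 excludes species 2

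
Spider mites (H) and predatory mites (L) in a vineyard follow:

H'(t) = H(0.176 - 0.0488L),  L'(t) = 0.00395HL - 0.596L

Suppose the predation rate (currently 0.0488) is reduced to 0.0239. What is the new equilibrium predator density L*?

At the interior fixed point, setting dH/dt = 0 with H > 0 fixes L* = (prey growth rate)/(HL coefficient) — independent of the other coefficients.
With the change, L* = 0.176/0.0239 = 7.36; it rises from 3.61.

L* ≈ 7.36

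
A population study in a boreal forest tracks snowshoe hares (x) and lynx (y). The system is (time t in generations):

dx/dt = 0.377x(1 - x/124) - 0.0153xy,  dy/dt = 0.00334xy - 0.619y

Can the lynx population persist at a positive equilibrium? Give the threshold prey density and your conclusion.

The predator equation gives dy/dt > 0 only when x > 0.619/0.00334 = 185.
Without the predator, x → K = 124. Since 124 < 185, the predator cannot invade.

Threshold x = 185; K < 185, so no, the predator goes extinct.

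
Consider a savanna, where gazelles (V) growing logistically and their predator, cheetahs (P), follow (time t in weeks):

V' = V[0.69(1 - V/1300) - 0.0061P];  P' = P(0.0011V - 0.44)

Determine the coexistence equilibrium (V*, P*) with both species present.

V* ≈ 400, P* ≈ 78.3

From dP/dt = 0 with P > 0: 0.0011V* = 0.44, so V* = 400.
Substitute into dV/dt = 0: 0.69(1 - 400/1300) = 0.0061P*.
The bracket is 0.692, giving P* = 0.478/0.0061 = 78.3.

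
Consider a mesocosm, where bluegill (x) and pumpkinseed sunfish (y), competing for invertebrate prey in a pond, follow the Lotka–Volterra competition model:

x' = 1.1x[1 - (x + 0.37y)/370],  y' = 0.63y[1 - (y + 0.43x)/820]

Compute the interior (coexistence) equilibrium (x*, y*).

Setting both brackets to zero gives the nullclines x + 0.37y = 370 and 0.43x + y = 820.
Substituting y = 820 - 0.43x into the first: x(1 - 0.37·0.43) = 370 - 0.37·820.
So x* = 66.6/0.841 = 79.2, and then y* = 820 - 0.43·79.2 = 786.

x* ≈ 79.2, y* ≈ 786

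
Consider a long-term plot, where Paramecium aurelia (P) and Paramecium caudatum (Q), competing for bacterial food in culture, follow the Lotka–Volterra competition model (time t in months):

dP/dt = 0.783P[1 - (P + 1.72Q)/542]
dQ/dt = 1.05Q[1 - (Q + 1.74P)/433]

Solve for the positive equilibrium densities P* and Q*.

P* ≈ 102, Q* ≈ 256

Setting both brackets to zero gives the nullclines P + 1.72Q = 542 and 1.74P + Q = 433.
Substituting Q = 433 - 1.74P into the first: P(1 - 1.72·1.74) = 542 - 1.72·433.
So P* = -203/-1.99 = 102, and then Q* = 433 - 1.74·102 = 256.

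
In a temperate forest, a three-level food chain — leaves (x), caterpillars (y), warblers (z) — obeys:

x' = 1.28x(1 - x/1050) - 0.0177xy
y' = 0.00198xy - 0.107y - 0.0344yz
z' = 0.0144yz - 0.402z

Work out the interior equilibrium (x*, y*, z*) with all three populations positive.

From dz/dt = 0: 0.0144y* = 0.402, so y* = 27.9.
From dx/dt = 0: 1.28(1 - x*/1050) = 0.0177·27.9, giving x* = 1050·(1 - 0.386) = 645.
From dy/dt = 0: 0.00198·645 - 0.107 = 0.0344z*, so z* = 1.17/0.0344 = 34.

x* ≈ 645, y* ≈ 27.9, z* ≈ 34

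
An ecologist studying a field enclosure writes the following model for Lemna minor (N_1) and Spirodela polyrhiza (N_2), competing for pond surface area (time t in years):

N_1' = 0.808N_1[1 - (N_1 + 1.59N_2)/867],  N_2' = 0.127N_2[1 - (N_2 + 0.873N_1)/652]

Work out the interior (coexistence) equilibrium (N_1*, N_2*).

N_1* ≈ 437, N_2* ≈ 270

Setting both brackets to zero gives the nullclines N_1 + 1.59N_2 = 867 and 0.873N_1 + N_2 = 652.
Substituting N_2 = 652 - 0.873N_1 into the first: N_1(1 - 1.59·0.873) = 867 - 1.59·652.
So N_1* = -170/-0.388 = 437, and then N_2* = 652 - 0.873·437 = 270.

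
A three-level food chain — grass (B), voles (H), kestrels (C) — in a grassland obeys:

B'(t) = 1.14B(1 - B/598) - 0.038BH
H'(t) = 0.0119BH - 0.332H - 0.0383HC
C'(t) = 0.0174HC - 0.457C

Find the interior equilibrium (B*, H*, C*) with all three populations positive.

From dC/dt = 0: 0.0174H* = 0.457, so H* = 26.3.
From dB/dt = 0: 1.14(1 - B*/598) = 0.038·26.3, giving B* = 598·(1 - 0.875) = 74.5.
From dH/dt = 0: 0.0119·74.5 - 0.332 = 0.0383C*, so C* = 0.554/0.0383 = 14.5.

B* ≈ 74.5, H* ≈ 26.3, C* ≈ 14.5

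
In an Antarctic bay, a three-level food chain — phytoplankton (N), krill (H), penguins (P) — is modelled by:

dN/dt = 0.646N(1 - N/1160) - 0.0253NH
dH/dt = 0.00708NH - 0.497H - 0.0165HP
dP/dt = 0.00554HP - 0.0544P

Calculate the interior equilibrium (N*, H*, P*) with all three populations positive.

N* ≈ 714, H* ≈ 9.82, P* ≈ 276

From dP/dt = 0: 0.00554H* = 0.0544, so H* = 9.82.
From dN/dt = 0: 0.646(1 - N*/1160) = 0.0253·9.82, giving N* = 1160·(1 - 0.385) = 714.
From dH/dt = 0: 0.00708·714 - 0.497 = 0.0165P*, so P* = 4.56/0.0165 = 276.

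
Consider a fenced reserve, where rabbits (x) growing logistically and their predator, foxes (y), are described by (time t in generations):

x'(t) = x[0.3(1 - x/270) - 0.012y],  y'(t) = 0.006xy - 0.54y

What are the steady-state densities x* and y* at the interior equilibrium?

From dy/dt = 0 with y > 0: 0.006x* = 0.54, so x* = 90.
Substitute into dx/dt = 0: 0.3(1 - 90/270) = 0.012y*.
The bracket is 0.667, giving y* = 0.2/0.012 = 16.7.

x* ≈ 90, y* ≈ 16.7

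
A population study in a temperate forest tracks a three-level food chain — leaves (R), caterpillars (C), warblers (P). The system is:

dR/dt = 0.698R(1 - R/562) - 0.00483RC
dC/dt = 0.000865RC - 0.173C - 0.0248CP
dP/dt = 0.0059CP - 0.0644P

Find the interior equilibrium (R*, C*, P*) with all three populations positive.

From dP/dt = 0: 0.0059C* = 0.0644, so C* = 10.9.
From dR/dt = 0: 0.698(1 - R*/562) = 0.00483·10.9, giving R* = 562·(1 - 0.0755) = 520.
From dC/dt = 0: 0.000865·520 - 0.173 = 0.0248P*, so P* = 0.276/0.0248 = 11.1.

R* ≈ 520, C* ≈ 10.9, P* ≈ 11.1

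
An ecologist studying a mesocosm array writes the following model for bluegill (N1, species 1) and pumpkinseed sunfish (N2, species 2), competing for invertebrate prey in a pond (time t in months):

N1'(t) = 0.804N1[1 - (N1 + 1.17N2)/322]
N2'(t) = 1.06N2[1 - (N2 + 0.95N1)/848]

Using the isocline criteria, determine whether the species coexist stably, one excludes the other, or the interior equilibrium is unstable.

species 2 excludes species 1

Compare the nullcline intercepts: K1/α12 = 322/1.17 = 275 < K2 = 848; K2/α21 = 848/0.95 = 893 > K1 = 322.
Since the inequalities point opposite ways, species 2 can invade but species 1 cannot.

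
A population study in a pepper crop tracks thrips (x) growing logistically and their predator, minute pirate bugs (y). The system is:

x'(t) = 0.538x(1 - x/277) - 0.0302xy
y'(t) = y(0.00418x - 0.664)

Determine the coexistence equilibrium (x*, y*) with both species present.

From dy/dt = 0 with y > 0: 0.00418x* = 0.664, so x* = 159.
Substitute into dx/dt = 0: 0.538(1 - 159/277) = 0.0302y*.
The bracket is 0.427, giving y* = 0.229/0.0302 = 7.6.

x* ≈ 159, y* ≈ 7.6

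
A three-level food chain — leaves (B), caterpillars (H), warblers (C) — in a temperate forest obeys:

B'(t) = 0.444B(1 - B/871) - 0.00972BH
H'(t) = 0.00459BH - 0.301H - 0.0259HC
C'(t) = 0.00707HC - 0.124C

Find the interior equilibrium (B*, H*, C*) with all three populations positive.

B* ≈ 537, H* ≈ 17.5, C* ≈ 83.5

From dC/dt = 0: 0.00707H* = 0.124, so H* = 17.5.
From dB/dt = 0: 0.444(1 - B*/871) = 0.00972·17.5, giving B* = 871·(1 - 0.384) = 537.
From dH/dt = 0: 0.00459·537 - 0.301 = 0.0259C*, so C* = 2.16/0.0259 = 83.5.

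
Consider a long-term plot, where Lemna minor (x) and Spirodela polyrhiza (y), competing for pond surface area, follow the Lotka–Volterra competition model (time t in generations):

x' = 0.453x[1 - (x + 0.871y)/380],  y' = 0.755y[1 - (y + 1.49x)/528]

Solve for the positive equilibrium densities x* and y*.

x* ≈ 268, y* ≈ 128

Setting both brackets to zero gives the nullclines x + 0.871y = 380 and 1.49x + y = 528.
Substituting y = 528 - 1.49x into the first: x(1 - 0.871·1.49) = 380 - 0.871·528.
So x* = -79.9/-0.298 = 268, and then y* = 528 - 1.49·268 = 128.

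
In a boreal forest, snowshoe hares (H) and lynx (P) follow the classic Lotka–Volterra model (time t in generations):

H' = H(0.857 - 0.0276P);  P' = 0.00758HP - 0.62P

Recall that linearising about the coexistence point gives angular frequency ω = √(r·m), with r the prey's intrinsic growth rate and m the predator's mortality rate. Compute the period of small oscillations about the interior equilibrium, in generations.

Here r = 0.857 and m = 0.62, so r·m = 0.531.
ω = √0.531 = 0.729 per generation, hence T = 2π/ω ≈ 8.62 generations.

T ≈ 8.62 generations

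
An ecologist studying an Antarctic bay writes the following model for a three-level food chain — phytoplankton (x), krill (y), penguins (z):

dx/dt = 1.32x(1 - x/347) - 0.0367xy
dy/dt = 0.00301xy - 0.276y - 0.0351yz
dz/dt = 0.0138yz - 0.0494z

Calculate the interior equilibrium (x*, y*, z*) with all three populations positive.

From dz/dt = 0: 0.0138y* = 0.0494, so y* = 3.58.
From dx/dt = 0: 1.32(1 - x*/347) = 0.0367·3.58, giving x* = 347·(1 - 0.0995) = 312.
From dy/dt = 0: 0.00301·312 - 0.276 = 0.0351z*, so z* = 0.665/0.0351 = 18.9.

x* ≈ 312, y* ≈ 3.58, z* ≈ 18.9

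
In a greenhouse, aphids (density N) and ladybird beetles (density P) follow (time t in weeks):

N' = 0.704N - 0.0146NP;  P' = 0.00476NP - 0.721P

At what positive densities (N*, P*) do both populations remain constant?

N* ≈ 151, P* ≈ 48.2

Set dP/dt = 0 with P > 0: 0.00476N - 0.721 = 0, so N* = 0.721/0.00476 = 151.
Set dN/dt = 0 with N > 0: 0.704 - 0.0146P = 0, so P* = 0.704/0.0146 = 48.2.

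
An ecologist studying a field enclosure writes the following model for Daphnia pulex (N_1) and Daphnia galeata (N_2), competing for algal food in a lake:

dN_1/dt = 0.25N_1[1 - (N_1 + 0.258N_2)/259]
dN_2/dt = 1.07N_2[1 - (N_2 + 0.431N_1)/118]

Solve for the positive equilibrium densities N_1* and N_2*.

Setting both brackets to zero gives the nullclines N_1 + 0.258N_2 = 259 and 0.431N_1 + N_2 = 118.
Substituting N_2 = 118 - 0.431N_1 into the first: N_1(1 - 0.258·0.431) = 259 - 0.258·118.
So N_1* = 229/0.889 = 257, and then N_2* = 118 - 0.431·257 = 7.17.

N_1* ≈ 257, N_2* ≈ 7.17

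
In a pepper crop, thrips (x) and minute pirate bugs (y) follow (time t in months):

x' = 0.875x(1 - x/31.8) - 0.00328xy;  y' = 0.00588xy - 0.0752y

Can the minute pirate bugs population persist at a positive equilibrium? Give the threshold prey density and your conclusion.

Threshold x = 12.8; K > 12.8, so yes, the predator persists.

The predator equation gives dy/dt > 0 only when x > 0.0752/0.00588 = 12.8.
Without the predator, x → K = 31.8. Since 31.8 > 12.8, the predator can invade and persist.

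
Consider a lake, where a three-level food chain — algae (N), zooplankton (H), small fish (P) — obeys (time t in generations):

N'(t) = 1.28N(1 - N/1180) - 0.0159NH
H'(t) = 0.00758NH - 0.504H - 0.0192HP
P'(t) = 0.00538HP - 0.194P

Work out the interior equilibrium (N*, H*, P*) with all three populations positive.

N* ≈ 651, H* ≈ 36.1, P* ≈ 231

From dP/dt = 0: 0.00538H* = 0.194, so H* = 36.1.
From dN/dt = 0: 1.28(1 - N*/1180) = 0.0159·36.1, giving N* = 1180·(1 - 0.448) = 651.
From dH/dt = 0: 0.00758·651 - 0.504 = 0.0192P*, so P* = 4.43/0.0192 = 231.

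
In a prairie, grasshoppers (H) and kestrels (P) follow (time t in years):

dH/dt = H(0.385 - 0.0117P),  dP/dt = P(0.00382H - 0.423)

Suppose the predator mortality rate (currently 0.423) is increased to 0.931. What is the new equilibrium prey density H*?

At the interior fixed point, setting dP/dt = 0 with P > 0 fixes H* = (predator death rate)/(HP coefficient) — independent of the other coefficients.
With the change, H* = 0.931/0.00382 = 244; it rises from 111.

H* ≈ 244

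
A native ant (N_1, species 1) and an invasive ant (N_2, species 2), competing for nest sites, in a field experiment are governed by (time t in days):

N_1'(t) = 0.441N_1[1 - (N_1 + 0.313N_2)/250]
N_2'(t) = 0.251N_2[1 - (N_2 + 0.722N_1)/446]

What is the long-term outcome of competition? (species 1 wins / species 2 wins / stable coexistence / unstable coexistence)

Compare the nullcline intercepts: K1/α12 = 250/0.313 = 799 > K2 = 446; K2/α21 = 446/0.722 = 618 > K1 = 250.
Since both inequalities hold, each species can invade when rare, so the interior equilibrium is stable.

stable coexistence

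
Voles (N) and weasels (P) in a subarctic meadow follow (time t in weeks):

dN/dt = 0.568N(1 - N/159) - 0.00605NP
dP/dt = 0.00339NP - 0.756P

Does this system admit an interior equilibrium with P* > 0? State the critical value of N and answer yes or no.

The predator equation gives dP/dt > 0 only when N > 0.756/0.00339 = 223.
Without the predator, N → K = 159. Since 159 < 223, the predator cannot invade.

Threshold N = 223; K < 223, so no, the predator goes extinct.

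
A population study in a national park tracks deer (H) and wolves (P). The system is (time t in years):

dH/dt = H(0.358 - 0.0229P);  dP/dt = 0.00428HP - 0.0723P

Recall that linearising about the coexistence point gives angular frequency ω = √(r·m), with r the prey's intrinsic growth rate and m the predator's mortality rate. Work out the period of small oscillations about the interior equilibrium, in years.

Here r = 0.358 and m = 0.0723, so r·m = 0.0259.
ω = √0.0259 = 0.161 per year, hence T = 2π/ω ≈ 39.1 years.

T ≈ 39.1 years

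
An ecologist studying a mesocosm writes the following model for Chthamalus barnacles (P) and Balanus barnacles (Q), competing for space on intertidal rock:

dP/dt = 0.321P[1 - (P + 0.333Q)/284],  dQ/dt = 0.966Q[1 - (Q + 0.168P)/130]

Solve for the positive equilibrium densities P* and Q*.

P* ≈ 255, Q* ≈ 87.2

Setting both brackets to zero gives the nullclines P + 0.333Q = 284 and 0.168P + Q = 130.
Substituting Q = 130 - 0.168P into the first: P(1 - 0.333·0.168) = 284 - 0.333·130.
So P* = 241/0.944 = 255, and then Q* = 130 - 0.168·255 = 87.2.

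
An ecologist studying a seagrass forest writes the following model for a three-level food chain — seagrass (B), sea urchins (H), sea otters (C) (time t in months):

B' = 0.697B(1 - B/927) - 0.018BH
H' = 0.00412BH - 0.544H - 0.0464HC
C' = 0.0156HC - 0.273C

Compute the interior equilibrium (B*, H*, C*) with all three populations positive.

B* ≈ 508, H* ≈ 17.5, C* ≈ 33.4

From dC/dt = 0: 0.0156H* = 0.273, so H* = 17.5.
From dB/dt = 0: 0.697(1 - B*/927) = 0.018·17.5, giving B* = 927·(1 - 0.452) = 508.
From dH/dt = 0: 0.00412·508 - 0.544 = 0.0464C*, so C* = 1.55/0.0464 = 33.4.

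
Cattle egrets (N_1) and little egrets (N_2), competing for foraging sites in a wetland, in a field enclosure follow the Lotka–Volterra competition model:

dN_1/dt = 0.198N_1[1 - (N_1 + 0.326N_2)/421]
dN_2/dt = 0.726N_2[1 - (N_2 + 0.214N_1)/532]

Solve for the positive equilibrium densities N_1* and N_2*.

Setting both brackets to zero gives the nullclines N_1 + 0.326N_2 = 421 and 0.214N_1 + N_2 = 532.
Substituting N_2 = 532 - 0.214N_1 into the first: N_1(1 - 0.326·0.214) = 421 - 0.326·532.
So N_1* = 248/0.93 = 266, and then N_2* = 532 - 0.214·266 = 475.

N_1* ≈ 266, N_2* ≈ 475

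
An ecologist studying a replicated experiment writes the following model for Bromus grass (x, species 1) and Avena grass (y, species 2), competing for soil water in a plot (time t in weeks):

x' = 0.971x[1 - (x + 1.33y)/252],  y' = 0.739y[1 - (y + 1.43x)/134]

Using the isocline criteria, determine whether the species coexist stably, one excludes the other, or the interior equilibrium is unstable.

species 1 excludes species 2

Compare the nullcline intercepts: K1/α12 = 252/1.33 = 189 > K2 = 134; K2/α21 = 134/1.43 = 93.7 < K1 = 252.
Since the inequalities point opposite ways, species 1 can invade but species 2 cannot.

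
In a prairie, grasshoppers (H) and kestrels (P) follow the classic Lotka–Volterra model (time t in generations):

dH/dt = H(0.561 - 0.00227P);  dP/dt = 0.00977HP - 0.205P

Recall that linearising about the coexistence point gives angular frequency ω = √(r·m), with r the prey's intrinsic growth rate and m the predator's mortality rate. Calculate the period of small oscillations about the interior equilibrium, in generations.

Here r = 0.561 and m = 0.205, so r·m = 0.115.
ω = √0.115 = 0.339 per generation, hence T = 2π/ω ≈ 18.5 generations.

T ≈ 18.5 generations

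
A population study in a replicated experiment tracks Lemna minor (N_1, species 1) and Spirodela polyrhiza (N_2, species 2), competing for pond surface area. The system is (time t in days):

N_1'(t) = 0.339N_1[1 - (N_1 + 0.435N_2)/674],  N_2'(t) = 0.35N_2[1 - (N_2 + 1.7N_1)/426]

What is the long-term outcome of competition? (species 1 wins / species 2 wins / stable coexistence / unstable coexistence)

species 1 excludes species 2

Compare the nullcline intercepts: K1/α12 = 674/0.435 = 1550 > K2 = 426; K2/α21 = 426/1.7 = 251 < K1 = 674.
Since the inequalities point opposite ways, species 1 can invade but species 2 cannot.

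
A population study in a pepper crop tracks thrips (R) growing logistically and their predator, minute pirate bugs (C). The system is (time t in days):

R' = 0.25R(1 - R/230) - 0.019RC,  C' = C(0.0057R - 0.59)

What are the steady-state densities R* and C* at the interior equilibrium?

R* ≈ 104, C* ≈ 7.24

From dC/dt = 0 with C > 0: 0.0057R* = 0.59, so R* = 104.
Substitute into dR/dt = 0: 0.25(1 - 104/230) = 0.019C*.
The bracket is 0.55, giving C* = 0.137/0.019 = 7.24.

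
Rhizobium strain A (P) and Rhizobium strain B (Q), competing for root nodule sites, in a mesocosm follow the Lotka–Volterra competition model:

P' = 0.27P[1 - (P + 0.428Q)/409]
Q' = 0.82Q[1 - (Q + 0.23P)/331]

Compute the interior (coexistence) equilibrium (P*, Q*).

Setting both brackets to zero gives the nullclines P + 0.428Q = 409 and 0.23P + Q = 331.
Substituting Q = 331 - 0.23P into the first: P(1 - 0.428·0.23) = 409 - 0.428·331.
So P* = 267/0.902 = 297, and then Q* = 331 - 0.23·297 = 263.

P* ≈ 297, Q* ≈ 263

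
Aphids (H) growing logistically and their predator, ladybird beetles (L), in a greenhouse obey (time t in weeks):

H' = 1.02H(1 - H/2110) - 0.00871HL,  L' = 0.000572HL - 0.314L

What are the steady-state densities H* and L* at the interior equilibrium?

From dL/dt = 0 with L > 0: 0.000572H* = 0.314, so H* = 549.
Substitute into dH/dt = 0: 1.02(1 - 549/2110) = 0.00871L*.
The bracket is 0.74, giving L* = 0.755/0.00871 = 86.6.

H* ≈ 549, L* ≈ 86.6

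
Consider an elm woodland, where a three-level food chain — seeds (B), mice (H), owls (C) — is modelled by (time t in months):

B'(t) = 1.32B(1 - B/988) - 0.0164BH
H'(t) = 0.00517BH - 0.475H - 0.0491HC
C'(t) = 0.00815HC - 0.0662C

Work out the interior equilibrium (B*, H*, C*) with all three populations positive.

B* ≈ 888, H* ≈ 8.12, C* ≈ 83.9

From dC/dt = 0: 0.00815H* = 0.0662, so H* = 8.12.
From dB/dt = 0: 1.32(1 - B*/988) = 0.0164·8.12, giving B* = 988·(1 - 0.101) = 888.
From dH/dt = 0: 0.00517·888 - 0.475 = 0.0491C*, so C* = 4.12/0.0491 = 83.9.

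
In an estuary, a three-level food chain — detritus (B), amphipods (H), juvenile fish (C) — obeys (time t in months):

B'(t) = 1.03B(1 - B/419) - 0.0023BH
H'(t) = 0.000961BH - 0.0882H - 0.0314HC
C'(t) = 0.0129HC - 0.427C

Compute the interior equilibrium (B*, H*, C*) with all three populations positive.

B* ≈ 388, H* ≈ 33.1, C* ≈ 9.07

From dC/dt = 0: 0.0129H* = 0.427, so H* = 33.1.
From dB/dt = 0: 1.03(1 - B*/419) = 0.0023·33.1, giving B* = 419·(1 - 0.0739) = 388.
From dH/dt = 0: 0.000961·388 - 0.0882 = 0.0314C*, so C* = 0.285/0.0314 = 9.07.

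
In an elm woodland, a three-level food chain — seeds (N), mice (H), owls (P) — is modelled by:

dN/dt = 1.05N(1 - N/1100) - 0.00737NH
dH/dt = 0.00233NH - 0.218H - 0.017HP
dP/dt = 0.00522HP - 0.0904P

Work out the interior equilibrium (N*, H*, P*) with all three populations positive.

From dP/dt = 0: 0.00522H* = 0.0904, so H* = 17.3.
From dN/dt = 0: 1.05(1 - N*/1100) = 0.00737·17.3, giving N* = 1100·(1 - 0.122) = 966.
From dH/dt = 0: 0.00233·966 - 0.218 = 0.017P*, so P* = 2.03/0.017 = 120.

N* ≈ 966, H* ≈ 17.3, P* ≈ 120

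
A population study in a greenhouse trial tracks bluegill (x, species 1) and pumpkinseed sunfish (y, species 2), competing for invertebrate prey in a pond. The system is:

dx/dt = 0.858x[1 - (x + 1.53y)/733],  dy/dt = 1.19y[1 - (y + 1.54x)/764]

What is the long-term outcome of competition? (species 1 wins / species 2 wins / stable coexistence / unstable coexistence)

unstable coexistence (outcome depends on initial conditions)

Compare the nullcline intercepts: K1/α12 = 733/1.53 = 479 < K2 = 764; K2/α21 = 764/1.54 = 496 < K1 = 733.
Since both are reversed, neither can invade when rare; the interior point is a saddle.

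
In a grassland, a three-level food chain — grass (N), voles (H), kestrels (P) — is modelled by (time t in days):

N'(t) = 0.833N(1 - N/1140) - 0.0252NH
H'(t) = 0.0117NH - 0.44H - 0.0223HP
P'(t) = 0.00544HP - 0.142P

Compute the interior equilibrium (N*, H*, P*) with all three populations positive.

N* ≈ 240, H* ≈ 26.1, P* ≈ 106

From dP/dt = 0: 0.00544H* = 0.142, so H* = 26.1.
From dN/dt = 0: 0.833(1 - N*/1140) = 0.0252·26.1, giving N* = 1140·(1 - 0.79) = 240.
From dH/dt = 0: 0.0117·240 - 0.44 = 0.0223P*, so P* = 2.37/0.0223 = 106.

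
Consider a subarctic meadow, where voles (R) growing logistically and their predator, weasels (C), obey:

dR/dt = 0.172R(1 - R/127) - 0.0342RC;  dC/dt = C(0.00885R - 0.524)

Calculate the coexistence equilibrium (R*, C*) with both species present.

From dC/dt = 0 with C > 0: 0.00885R* = 0.524, so R* = 59.2.
Substitute into dR/dt = 0: 0.172(1 - 59.2/127) = 0.0342C*.
The bracket is 0.534, giving C* = 0.0918/0.0342 = 2.68.

R* ≈ 59.2, C* ≈ 2.68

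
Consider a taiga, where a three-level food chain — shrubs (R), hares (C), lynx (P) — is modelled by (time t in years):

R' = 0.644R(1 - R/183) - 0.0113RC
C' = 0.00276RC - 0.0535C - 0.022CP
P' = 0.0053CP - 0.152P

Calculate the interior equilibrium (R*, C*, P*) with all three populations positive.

From dP/dt = 0: 0.0053C* = 0.152, so C* = 28.7.
From dR/dt = 0: 0.644(1 - R*/183) = 0.0113·28.7, giving R* = 183·(1 - 0.503) = 90.9.
From dC/dt = 0: 0.00276·90.9 - 0.0535 = 0.022P*, so P* = 0.197/0.022 = 8.97.

R* ≈ 90.9, C* ≈ 28.7, P* ≈ 8.97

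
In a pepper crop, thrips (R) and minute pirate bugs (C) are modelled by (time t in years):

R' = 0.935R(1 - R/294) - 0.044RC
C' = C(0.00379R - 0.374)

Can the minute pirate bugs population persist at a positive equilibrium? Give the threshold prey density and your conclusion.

The predator equation gives dC/dt > 0 only when R > 0.374/0.00379 = 98.7.
Without the predator, R → K = 294. Since 294 > 98.7, the predator can invade and persist.

Threshold R = 98.7; K > 98.7, so yes, the predator persists.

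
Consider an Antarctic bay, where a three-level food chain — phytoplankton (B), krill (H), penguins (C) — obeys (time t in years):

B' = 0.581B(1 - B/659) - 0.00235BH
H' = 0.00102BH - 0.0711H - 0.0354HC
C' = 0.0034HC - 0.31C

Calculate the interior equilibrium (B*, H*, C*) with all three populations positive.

B* ≈ 416, H* ≈ 91.2, C* ≈ 9.98

From dC/dt = 0: 0.0034H* = 0.31, so H* = 91.2.
From dB/dt = 0: 0.581(1 - B*/659) = 0.00235·91.2, giving B* = 659·(1 - 0.369) = 416.
From dH/dt = 0: 0.00102·416 - 0.0711 = 0.0354C*, so C* = 0.353/0.0354 = 9.98.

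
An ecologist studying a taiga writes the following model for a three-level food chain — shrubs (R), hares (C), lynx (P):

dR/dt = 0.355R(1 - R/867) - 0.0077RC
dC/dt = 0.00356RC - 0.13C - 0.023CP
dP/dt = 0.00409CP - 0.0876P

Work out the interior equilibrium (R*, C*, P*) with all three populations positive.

From dP/dt = 0: 0.00409C* = 0.0876, so C* = 21.4.
From dR/dt = 0: 0.355(1 - R*/867) = 0.0077·21.4, giving R* = 867·(1 - 0.465) = 464.
From dC/dt = 0: 0.00356·464 - 0.13 = 0.023P*, so P* = 1.52/0.023 = 66.2.

R* ≈ 464, C* ≈ 21.4, P* ≈ 66.2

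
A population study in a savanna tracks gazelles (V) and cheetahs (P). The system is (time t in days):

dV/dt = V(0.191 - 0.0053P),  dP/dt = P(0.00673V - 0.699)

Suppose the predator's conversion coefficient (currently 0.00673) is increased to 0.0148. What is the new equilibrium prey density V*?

V* ≈ 47.2

At the interior fixed point, setting dP/dt = 0 with P > 0 fixes V* = (predator death rate)/(VP coefficient) — independent of the other coefficients.
With the change, V* = 0.699/0.0148 = 47.2; it falls from 104.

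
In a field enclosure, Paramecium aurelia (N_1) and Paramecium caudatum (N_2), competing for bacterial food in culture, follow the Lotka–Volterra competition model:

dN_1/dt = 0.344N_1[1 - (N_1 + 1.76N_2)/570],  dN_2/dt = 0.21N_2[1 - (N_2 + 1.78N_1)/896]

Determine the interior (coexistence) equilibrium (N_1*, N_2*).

N_1* ≈ 472, N_2* ≈ 55.6

Setting both brackets to zero gives the nullclines N_1 + 1.76N_2 = 570 and 1.78N_1 + N_2 = 896.
Substituting N_2 = 896 - 1.78N_1 into the first: N_1(1 - 1.76·1.78) = 570 - 1.76·896.
So N_1* = -1010/-2.13 = 472, and then N_2* = 896 - 1.78·472 = 55.6.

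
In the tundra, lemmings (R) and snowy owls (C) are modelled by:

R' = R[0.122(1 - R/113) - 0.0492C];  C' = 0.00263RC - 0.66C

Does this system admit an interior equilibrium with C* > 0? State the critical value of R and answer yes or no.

Threshold R = 251; K < 251, so no, the predator goes extinct.

The predator equation gives dC/dt > 0 only when R > 0.66/0.00263 = 251.
Without the predator, R → K = 113. Since 113 < 251, the predator cannot invade.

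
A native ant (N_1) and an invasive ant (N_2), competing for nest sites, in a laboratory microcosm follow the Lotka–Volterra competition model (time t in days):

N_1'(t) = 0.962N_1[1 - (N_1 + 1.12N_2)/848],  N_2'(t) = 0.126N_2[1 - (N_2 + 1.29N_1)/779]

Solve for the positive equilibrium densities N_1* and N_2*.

N_1* ≈ 55, N_2* ≈ 708

Setting both brackets to zero gives the nullclines N_1 + 1.12N_2 = 848 and 1.29N_1 + N_2 = 779.
Substituting N_2 = 779 - 1.29N_1 into the first: N_1(1 - 1.12·1.29) = 848 - 1.12·779.
So N_1* = -24.5/-0.445 = 55, and then N_2* = 779 - 1.29·55 = 708.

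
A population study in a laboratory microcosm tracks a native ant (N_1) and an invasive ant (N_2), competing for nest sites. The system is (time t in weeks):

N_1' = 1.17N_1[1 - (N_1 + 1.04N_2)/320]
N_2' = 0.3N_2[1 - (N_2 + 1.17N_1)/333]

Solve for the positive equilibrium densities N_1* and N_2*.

N_1* ≈ 121, N_2* ≈ 191

Setting both brackets to zero gives the nullclines N_1 + 1.04N_2 = 320 and 1.17N_1 + N_2 = 333.
Substituting N_2 = 333 - 1.17N_1 into the first: N_1(1 - 1.04·1.17) = 320 - 1.04·333.
So N_1* = -26.3/-0.217 = 121, and then N_2* = 333 - 1.17·121 = 191.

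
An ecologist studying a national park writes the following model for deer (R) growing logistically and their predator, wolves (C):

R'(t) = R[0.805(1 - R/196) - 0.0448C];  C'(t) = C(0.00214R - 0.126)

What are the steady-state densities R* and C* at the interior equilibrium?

R* ≈ 58.9, C* ≈ 12.6

From dC/dt = 0 with C > 0: 0.00214R* = 0.126, so R* = 58.9.
Substitute into dR/dt = 0: 0.805(1 - 58.9/196) = 0.0448C*.
The bracket is 0.7, giving C* = 0.563/0.0448 = 12.6.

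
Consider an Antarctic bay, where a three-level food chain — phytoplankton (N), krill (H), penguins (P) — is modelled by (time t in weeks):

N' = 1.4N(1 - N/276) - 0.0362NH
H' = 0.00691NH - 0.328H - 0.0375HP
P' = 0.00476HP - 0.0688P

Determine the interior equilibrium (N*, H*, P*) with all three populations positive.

N* ≈ 173, H* ≈ 14.5, P* ≈ 23.1

From dP/dt = 0: 0.00476H* = 0.0688, so H* = 14.5.
From dN/dt = 0: 1.4(1 - N*/276) = 0.0362·14.5, giving N* = 276·(1 - 0.374) = 173.
From dH/dt = 0: 0.00691·173 - 0.328 = 0.0375P*, so P* = 0.866/0.0375 = 23.1.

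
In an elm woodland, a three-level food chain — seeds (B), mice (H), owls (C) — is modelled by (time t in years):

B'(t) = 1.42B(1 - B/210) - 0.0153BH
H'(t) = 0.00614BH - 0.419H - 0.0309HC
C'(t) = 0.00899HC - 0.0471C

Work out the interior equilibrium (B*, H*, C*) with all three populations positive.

From dC/dt = 0: 0.00899H* = 0.0471, so H* = 5.24.
From dB/dt = 0: 1.42(1 - B*/210) = 0.0153·5.24, giving B* = 210·(1 - 0.0565) = 198.
From dH/dt = 0: 0.00614·198 - 0.419 = 0.0309C*, so C* = 0.798/0.0309 = 25.8.

B* ≈ 198, H* ≈ 5.24, C* ≈ 25.8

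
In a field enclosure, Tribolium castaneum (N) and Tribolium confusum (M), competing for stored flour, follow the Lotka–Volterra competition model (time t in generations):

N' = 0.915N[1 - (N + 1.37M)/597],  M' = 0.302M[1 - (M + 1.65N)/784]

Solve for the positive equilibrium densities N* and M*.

Setting both brackets to zero gives the nullclines N + 1.37M = 597 and 1.65N + M = 784.
Substituting M = 784 - 1.65N into the first: N(1 - 1.37·1.65) = 597 - 1.37·784.
So N* = -477/-1.26 = 378, and then M* = 784 - 1.65·378 = 160.

N* ≈ 378, M* ≈ 160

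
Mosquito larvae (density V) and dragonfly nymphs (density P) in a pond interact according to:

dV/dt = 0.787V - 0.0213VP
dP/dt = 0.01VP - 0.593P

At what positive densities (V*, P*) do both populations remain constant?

Set dP/dt = 0 with P > 0: 0.01V - 0.593 = 0, so V* = 0.593/0.01 = 59.3.
Set dV/dt = 0 with V > 0: 0.787 - 0.0213P = 0, so P* = 0.787/0.0213 = 36.9.

V* ≈ 59.3, P* ≈ 36.9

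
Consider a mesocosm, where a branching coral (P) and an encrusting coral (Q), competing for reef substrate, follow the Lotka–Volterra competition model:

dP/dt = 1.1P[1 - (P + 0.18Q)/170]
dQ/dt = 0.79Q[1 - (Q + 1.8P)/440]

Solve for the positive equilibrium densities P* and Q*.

P* ≈ 134, Q* ≈ 198

Setting both brackets to zero gives the nullclines P + 0.18Q = 170 and 1.8P + Q = 440.
Substituting Q = 440 - 1.8P into the first: P(1 - 0.18·1.8) = 170 - 0.18·440.
So P* = 90.8/0.676 = 134, and then Q* = 440 - 1.8·134 = 198.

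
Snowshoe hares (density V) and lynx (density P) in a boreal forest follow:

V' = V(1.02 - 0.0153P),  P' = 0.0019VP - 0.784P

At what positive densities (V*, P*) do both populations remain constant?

V* ≈ 413, P* ≈ 66.7

Set dP/dt = 0 with P > 0: 0.0019V - 0.784 = 0, so V* = 0.784/0.0019 = 413.
Set dV/dt = 0 with V > 0: 1.02 - 0.0153P = 0, so P* = 1.02/0.0153 = 66.7.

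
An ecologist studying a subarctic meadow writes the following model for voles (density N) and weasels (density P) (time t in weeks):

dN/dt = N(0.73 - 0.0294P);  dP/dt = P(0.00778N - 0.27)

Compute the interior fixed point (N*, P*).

Set dP/dt = 0 with P > 0: 0.00778N - 0.27 = 0, so N* = 0.27/0.00778 = 34.7.
Set dN/dt = 0 with N > 0: 0.73 - 0.0294P = 0, so P* = 0.73/0.0294 = 24.8.

N* ≈ 34.7, P* ≈ 24.8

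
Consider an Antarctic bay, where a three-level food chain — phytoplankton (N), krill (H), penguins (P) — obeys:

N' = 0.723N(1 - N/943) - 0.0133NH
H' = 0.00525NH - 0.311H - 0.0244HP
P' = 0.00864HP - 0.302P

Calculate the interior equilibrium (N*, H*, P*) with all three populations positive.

N* ≈ 337, H* ≈ 35, P* ≈ 59.7

From dP/dt = 0: 0.00864H* = 0.302, so H* = 35.
From dN/dt = 0: 0.723(1 - N*/943) = 0.0133·35, giving N* = 943·(1 - 0.643) = 337.
From dH/dt = 0: 0.00525·337 - 0.311 = 0.0244P*, so P* = 1.46/0.0244 = 59.7.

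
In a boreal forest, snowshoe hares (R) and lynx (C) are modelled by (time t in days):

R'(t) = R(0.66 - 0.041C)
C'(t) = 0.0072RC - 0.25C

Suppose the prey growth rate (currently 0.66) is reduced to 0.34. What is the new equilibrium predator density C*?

C* ≈ 8.29

At the interior fixed point, setting dR/dt = 0 with R > 0 fixes C* = (prey growth rate)/(RC coefficient) — independent of the other coefficients.
With the change, C* = 0.34/0.041 = 8.29; it falls from 16.1.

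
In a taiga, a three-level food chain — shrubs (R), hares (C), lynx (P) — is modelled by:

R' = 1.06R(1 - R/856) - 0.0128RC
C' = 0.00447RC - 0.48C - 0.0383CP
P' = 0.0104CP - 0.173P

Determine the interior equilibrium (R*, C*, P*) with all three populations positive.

From dP/dt = 0: 0.0104C* = 0.173, so C* = 16.6.
From dR/dt = 0: 1.06(1 - R*/856) = 0.0128·16.6, giving R* = 856·(1 - 0.201) = 684.
From dC/dt = 0: 0.00447·684 - 0.48 = 0.0383P*, so P* = 2.58/0.0383 = 67.3.

R* ≈ 684, C* ≈ 16.6, P* ≈ 67.3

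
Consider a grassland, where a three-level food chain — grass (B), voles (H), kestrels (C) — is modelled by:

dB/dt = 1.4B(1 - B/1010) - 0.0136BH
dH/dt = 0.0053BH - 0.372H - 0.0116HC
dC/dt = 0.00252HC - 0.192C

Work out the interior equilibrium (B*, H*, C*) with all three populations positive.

B* ≈ 262, H* ≈ 76.2, C* ≈ 87.8

From dC/dt = 0: 0.00252H* = 0.192, so H* = 76.2.
From dB/dt = 0: 1.4(1 - B*/1010) = 0.0136·76.2, giving B* = 1010·(1 - 0.74) = 262.
From dH/dt = 0: 0.0053·262 - 0.372 = 0.0116C*, so C* = 1.02/0.0116 = 87.8.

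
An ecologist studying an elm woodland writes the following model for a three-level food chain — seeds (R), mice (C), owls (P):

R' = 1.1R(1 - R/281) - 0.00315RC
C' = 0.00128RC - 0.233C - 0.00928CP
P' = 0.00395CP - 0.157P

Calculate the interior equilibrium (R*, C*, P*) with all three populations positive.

From dP/dt = 0: 0.00395C* = 0.157, so C* = 39.7.
From dR/dt = 0: 1.1(1 - R*/281) = 0.00315·39.7, giving R* = 281·(1 - 0.114) = 249.
From dC/dt = 0: 0.00128·249 - 0.233 = 0.00928P*, so P* = 0.0857/0.00928 = 9.24.

R* ≈ 249, C* ≈ 39.7, P* ≈ 9.24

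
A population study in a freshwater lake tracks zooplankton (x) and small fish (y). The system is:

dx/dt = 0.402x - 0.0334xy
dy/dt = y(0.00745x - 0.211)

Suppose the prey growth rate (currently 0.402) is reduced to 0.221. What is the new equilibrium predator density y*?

At the interior fixed point, setting dx/dt = 0 with x > 0 fixes y* = (prey growth rate)/(xy coefficient) — independent of the other coefficients.
With the change, y* = 0.221/0.0334 = 6.62; it falls from 12.

y* ≈ 6.62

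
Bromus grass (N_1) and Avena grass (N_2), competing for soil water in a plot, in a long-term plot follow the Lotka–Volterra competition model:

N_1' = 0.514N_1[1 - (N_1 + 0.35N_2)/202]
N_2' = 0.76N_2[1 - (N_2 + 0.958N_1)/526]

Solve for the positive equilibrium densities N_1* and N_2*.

Setting both brackets to zero gives the nullclines N_1 + 0.35N_2 = 202 and 0.958N_1 + N_2 = 526.
Substituting N_2 = 526 - 0.958N_1 into the first: N_1(1 - 0.35·0.958) = 202 - 0.35·526.
So N_1* = 17.9/0.665 = 26.9, and then N_2* = 526 - 0.958·26.9 = 500.

N_1* ≈ 26.9, N_2* ≈ 500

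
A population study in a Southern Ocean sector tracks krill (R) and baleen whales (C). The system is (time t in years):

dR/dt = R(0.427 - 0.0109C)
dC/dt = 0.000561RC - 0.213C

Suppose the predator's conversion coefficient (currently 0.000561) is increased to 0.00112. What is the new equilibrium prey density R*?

At the interior fixed point, setting dC/dt = 0 with C > 0 fixes R* = (predator death rate)/(RC coefficient) — independent of the other coefficients.
With the change, R* = 0.213/0.00112 = 190; it falls from 380.

R* ≈ 190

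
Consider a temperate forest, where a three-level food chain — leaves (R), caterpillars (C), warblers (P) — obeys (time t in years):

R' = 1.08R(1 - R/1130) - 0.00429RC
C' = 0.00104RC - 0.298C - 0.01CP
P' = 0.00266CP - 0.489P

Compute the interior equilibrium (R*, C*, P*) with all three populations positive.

R* ≈ 305, C* ≈ 184, P* ≈ 1.9

From dP/dt = 0: 0.00266C* = 0.489, so C* = 184.
From dR/dt = 0: 1.08(1 - R*/1130) = 0.00429·184, giving R* = 1130·(1 - 0.73) = 305.
From dC/dt = 0: 0.00104·305 - 0.298 = 0.01P*, so P* = 0.019/0.01 = 1.9.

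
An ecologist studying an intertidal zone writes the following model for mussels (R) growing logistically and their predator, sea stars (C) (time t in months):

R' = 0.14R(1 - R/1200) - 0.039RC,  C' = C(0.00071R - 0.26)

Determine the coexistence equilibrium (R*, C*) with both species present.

R* ≈ 366, C* ≈ 2.49

From dC/dt = 0 with C > 0: 0.00071R* = 0.26, so R* = 366.
Substitute into dR/dt = 0: 0.14(1 - 366/1200) = 0.039C*.
The bracket is 0.695, giving C* = 0.0973/0.039 = 2.49.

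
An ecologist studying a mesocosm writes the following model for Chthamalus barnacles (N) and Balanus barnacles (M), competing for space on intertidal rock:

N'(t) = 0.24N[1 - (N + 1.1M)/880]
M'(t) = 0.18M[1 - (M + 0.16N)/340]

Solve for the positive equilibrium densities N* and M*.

N* ≈ 614, M* ≈ 242

Setting both brackets to zero gives the nullclines N + 1.1M = 880 and 0.16N + M = 340.
Substituting M = 340 - 0.16N into the first: N(1 - 1.1·0.16) = 880 - 1.1·340.
So N* = 506/0.824 = 614, and then M* = 340 - 0.16·614 = 242.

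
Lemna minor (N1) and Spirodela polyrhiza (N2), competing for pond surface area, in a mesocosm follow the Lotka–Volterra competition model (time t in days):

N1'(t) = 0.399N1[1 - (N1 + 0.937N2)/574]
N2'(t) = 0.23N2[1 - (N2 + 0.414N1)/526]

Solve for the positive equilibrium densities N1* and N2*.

N1* ≈ 133, N2* ≈ 471

Setting both brackets to zero gives the nullclines N1 + 0.937N2 = 574 and 0.414N1 + N2 = 526.
Substituting N2 = 526 - 0.414N1 into the first: N1(1 - 0.937·0.414) = 574 - 0.937·526.
So N1* = 81.1/0.612 = 133, and then N2* = 526 - 0.414·133 = 471.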